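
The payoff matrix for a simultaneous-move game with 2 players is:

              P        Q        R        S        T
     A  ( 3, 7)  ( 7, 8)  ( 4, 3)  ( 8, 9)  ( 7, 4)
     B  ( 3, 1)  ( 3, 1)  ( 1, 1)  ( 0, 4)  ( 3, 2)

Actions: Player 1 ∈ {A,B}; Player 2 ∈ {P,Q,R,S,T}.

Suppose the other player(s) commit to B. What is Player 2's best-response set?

BR_2 = {S}

u_2(P vs B) = 1
u_2(Q vs B) = 1
u_2(R vs B) = 1
u_2(S vs B) = 4
u_2(T vs B) = 2
max payoff 4 at {S}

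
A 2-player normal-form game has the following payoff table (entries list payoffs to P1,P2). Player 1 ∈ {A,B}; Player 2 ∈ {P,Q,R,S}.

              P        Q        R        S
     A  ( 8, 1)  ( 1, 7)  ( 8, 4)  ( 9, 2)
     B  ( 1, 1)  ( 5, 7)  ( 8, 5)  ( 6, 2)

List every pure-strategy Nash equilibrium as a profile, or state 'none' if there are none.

PSNE = {(B,Q)}

(A,P): not NE [P2→Q gives 7>1]
(A,Q): not NE [P1→B gives 5>1]
(A,R): not NE [P2→Q gives 7>4]
(A,S): not NE [P2→Q gives 7>2]
(B,P): not NE [P1→A gives 8>1; P2→Q gives 7>1]
(B,Q): NE
(B,R): not NE [P2→Q gives 7>5]
(B,S): not NE [P1→A gives 9>6; P2→Q gives 7>2]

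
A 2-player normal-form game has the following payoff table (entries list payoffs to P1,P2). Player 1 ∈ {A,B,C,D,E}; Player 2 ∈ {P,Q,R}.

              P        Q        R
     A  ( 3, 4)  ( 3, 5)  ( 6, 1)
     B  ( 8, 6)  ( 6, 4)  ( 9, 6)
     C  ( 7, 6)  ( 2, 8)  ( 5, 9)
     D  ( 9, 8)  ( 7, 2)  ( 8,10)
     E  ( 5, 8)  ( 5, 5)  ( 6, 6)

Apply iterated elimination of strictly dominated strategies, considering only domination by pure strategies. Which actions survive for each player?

Survivors P1:{B,D} P2:{P,R}

P1 drop A (B beats it: P:8>3 Q:6>3 R:9>6)
P1 drop C (B beats it: P:8>7 Q:6>2 R:9>5)
P1 drop E (B beats it: P:8>5 Q:6>5 R:9>6)
P2 drop Q (P beats it: B:6>4 D:8>2)
P1→{B,D} P2→{P,R}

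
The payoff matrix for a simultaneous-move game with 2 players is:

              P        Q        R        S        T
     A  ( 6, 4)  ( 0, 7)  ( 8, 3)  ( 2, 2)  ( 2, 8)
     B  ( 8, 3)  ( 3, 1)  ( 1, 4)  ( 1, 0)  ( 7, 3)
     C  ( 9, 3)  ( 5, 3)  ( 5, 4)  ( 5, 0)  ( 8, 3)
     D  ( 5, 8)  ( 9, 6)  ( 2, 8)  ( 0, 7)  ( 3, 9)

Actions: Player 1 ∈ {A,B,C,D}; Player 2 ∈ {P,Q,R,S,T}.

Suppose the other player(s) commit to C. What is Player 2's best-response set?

u_2(P vs C) = 3
u_2(Q vs C) = 3
u_2(R vs C) = 4
u_2(S vs C) = 0
u_2(T vs C) = 3
max payoff 4 at {R}

P2 best: {R}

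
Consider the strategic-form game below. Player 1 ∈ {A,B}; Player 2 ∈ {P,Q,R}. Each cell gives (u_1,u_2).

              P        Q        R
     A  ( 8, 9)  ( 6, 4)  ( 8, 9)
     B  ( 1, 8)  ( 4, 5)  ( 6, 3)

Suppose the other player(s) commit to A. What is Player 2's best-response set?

BR_2 = {P,R}

u_2(P vs A) = 9
u_2(Q vs A) = 4
u_2(R vs A) = 9
max payoff 9 at {P,R}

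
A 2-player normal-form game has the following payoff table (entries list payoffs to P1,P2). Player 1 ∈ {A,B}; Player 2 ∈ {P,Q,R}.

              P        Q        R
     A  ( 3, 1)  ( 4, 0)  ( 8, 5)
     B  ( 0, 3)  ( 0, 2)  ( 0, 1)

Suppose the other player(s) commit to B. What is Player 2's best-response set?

u_2(P vs B) = 3
u_2(Q vs B) = 2
u_2(R vs B) = 1
max payoff 3 at {P}

BR_2 = {P}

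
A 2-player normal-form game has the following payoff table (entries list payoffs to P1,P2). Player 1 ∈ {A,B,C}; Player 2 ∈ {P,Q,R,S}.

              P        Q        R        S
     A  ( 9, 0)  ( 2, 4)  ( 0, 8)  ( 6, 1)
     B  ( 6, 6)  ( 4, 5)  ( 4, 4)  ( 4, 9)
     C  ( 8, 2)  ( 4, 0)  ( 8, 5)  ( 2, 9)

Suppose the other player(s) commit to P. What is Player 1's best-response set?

argmax u_1 = {A}

u_1(A vs P) = 9
u_1(B vs P) = 6
u_1(C vs P) = 8
max payoff 9 at {A}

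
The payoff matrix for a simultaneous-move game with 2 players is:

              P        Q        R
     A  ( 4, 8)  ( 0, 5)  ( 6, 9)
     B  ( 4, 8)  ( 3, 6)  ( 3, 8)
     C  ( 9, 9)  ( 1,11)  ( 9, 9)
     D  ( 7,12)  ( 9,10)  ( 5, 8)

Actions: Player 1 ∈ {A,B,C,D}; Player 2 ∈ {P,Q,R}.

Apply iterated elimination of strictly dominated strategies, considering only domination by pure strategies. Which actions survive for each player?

P1 drop A (C beats it: P:9>4 Q:1>0 R:9>6)
P1 drop B (D beats it: P:7>4 Q:9>3 R:5>3)
P2 drop R (Q beats it: C:11>9 D:10>8)
P1→{C,D} P2→{P,Q}

Survivors P1:{C,D} P2:{P,Q}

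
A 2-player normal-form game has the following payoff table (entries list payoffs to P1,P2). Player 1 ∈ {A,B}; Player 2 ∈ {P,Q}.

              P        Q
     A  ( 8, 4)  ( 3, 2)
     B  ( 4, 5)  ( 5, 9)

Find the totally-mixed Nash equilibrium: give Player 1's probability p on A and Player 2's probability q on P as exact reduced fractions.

P1 indiff ⇒ q·8+(1-q)·3 = q·4+(1-q)·5 ⇒ q(4) = (1-q)(2) ⇒ q = 1/3
P2 indiff ⇒ p·4+(1-p)·5 = p·2+(1-p)·9 ⇒ p(2) = (1-p)(4) ⇒ p = 2/3

p=2/3, q=1/3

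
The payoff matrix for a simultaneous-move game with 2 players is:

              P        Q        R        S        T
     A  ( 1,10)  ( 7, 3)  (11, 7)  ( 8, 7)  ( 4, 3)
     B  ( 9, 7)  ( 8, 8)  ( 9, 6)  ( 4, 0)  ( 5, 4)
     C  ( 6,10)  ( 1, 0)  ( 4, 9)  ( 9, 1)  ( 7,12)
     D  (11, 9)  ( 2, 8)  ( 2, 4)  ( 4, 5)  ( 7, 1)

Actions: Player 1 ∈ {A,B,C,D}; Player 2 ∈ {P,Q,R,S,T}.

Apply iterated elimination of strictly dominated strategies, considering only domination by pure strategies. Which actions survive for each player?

Remaining: P1:{B,C,D} P2:{P,Q,T}

P2 drop R (P beats it: A:10>7 B:7>6 C:10>9 D:9>4)
P2 drop S (P beats it: A:10>7 B:7>0 C:10>1 D:9>5)
P1 drop A (B beats it: P:9>1 Q:8>7 T:5>4)
P1→{B,C,D} P2→{P,Q,T}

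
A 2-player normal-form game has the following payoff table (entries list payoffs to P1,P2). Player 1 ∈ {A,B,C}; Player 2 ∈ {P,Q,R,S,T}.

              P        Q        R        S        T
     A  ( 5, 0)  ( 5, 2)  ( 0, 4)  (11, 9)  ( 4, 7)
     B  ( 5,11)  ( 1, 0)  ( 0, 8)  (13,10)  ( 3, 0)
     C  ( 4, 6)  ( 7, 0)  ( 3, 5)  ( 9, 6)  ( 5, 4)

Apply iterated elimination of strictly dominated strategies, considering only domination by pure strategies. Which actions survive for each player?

P2 drop Q (R beats it: A:4>2 B:8>0 C:5>0)
P2 drop R (S beats it: A:9>4 B:10>8 C:6>5)
P2 drop T (S beats it: A:9>7 B:10>0 C:6>4)
P1 drop C (A beats it: P:5>4 S:11>9)
P1→{A,B} P2→{P,S}

Remaining: P1:{A,B} P2:{P,S}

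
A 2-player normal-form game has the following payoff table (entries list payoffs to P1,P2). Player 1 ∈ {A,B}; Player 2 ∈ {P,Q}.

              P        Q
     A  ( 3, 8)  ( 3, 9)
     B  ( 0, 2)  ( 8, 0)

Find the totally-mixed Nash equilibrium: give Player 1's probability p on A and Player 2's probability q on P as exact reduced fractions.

P1 mixes 2/3 on A; P2 mixes 5/8 on P

P1 indiff ⇒ q·3+(1-q)·3 = q·0+(1-q)·8 ⇒ q(3) = (1-q)(5) ⇒ q = 5/8
P2 indiff ⇒ p·8+(1-p)·2 = p·9+(1-p)·0 ⇒ p(-1) = (1-p)(-2) ⇒ p = 2/3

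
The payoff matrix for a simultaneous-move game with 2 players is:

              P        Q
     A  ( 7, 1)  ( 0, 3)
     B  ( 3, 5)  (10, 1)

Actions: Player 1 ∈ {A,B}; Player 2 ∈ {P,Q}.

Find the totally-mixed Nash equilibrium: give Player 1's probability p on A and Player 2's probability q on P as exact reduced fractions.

P1 indiff ⇒ q·7+(1-q)·0 = q·3+(1-q)·10 ⇒ q(4) = (1-q)(10) ⇒ q = 5/7
P2 indiff ⇒ p·1+(1-p)·5 = p·3+(1-p)·1 ⇒ p(-2) = (1-p)(-4) ⇒ p = 2/3

p=2/3, q=5/7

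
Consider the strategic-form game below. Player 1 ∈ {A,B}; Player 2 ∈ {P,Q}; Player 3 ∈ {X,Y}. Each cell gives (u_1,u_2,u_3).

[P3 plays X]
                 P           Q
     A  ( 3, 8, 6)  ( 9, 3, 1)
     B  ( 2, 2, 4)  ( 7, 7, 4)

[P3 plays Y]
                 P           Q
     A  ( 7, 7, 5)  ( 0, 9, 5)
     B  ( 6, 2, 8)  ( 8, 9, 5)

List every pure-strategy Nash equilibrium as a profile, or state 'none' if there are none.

(A,P,X): NE
(A,P,Y): not NE [P2→Q gives 9>7; P3→X gives 6>5]
(A,Q,X): not NE [P2→P gives 8>3; P3→Y gives 5>1]
(A,Q,Y): not NE [P1→B gives 8>0]
(B,P,X): not NE [P1→A gives 3>2; P2→Q gives 7>2; P3→Y gives 8>4]
(B,P,Y): not NE [P1→A gives 7>6; P2→Q gives 9>2]
(B,Q,X): not NE [P1→A gives 9>7; P3→Y gives 5>4]
(B,Q,Y): NE

NE set: (A,P,X), (B,Q,Y)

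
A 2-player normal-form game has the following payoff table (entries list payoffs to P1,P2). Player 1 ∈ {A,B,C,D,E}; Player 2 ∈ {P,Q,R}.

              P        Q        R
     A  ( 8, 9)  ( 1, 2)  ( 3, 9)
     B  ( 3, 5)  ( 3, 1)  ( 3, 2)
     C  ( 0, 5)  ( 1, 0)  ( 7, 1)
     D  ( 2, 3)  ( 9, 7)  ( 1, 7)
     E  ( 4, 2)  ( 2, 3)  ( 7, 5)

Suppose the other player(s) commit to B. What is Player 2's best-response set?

u_2(P vs B) = 5
u_2(Q vs B) = 1
u_2(R vs B) = 2
max payoff 5 at {P}

P2 best: {P}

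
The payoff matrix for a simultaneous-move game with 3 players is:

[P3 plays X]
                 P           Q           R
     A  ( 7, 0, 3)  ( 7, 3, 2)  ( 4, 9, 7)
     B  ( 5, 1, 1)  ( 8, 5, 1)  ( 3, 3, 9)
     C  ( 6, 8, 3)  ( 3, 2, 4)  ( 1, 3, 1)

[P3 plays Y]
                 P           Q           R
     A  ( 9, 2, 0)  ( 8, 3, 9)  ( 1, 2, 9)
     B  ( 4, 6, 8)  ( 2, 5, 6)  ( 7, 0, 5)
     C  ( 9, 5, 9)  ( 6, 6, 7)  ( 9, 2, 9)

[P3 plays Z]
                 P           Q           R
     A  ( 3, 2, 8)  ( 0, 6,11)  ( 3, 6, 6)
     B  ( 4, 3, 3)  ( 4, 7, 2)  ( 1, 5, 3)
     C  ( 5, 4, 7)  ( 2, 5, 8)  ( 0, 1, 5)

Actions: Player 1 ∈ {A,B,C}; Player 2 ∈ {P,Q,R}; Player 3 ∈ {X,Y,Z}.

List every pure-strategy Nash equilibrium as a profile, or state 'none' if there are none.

(A,P,X): not NE [P2→R gives 9>0; P3→Z gives 8>3]
(A,P,Y): not NE [P2→Q gives 3>2; P3→Z gives 8>0]
(A,P,Z): not NE [P1→C gives 5>3; P2→R gives 6>2]
(A,Q,X): not NE [P1→B gives 8>7; P2→R gives 9>3; P3→Z gives 11>2]
(A,Q,Y): not NE [P3→Z gives 11>9]
(A,Q,Z): not NE [P1→B gives 4>0]
(A,R,X): not NE [P3→Y gives 9>7]
(A,R,Y): not NE [P1→C gives 9>1; P2→Q gives 3>2]
(A,R,Z): not NE [P3→Y gives 9>6]
(B,P,X): not NE [P1→A gives 7>5; P2→Q gives 5>1; P3→Y gives 8>1]
(B,P,Y): not NE [P1→C gives 9>4]
(B,P,Z): not NE [P1→C gives 5>4; P2→Q gives 7>3; P3→Y gives 8>3]
(B,Q,X): not NE [P3→Y gives 6>1]
(B,Q,Y): not NE [P1→A gives 8>2; P2→P gives 6>5]
(B,Q,Z): not NE [P3→Y gives 6>2]
(B,R,X): not NE [P1→A gives 4>3; P2→Q gives 5>3]
(B,R,Y): not NE [P1→C gives 9>7; P2→P gives 6>0; P3→X gives 9>5]
(B,R,Z): not NE [P1→A gives 3>1; P2→Q gives 7>5; P3→X gives 9>3]
(C,P,X): not NE [P1→A gives 7>6; P3→Y gives 9>3]
(C,P,Y): not NE [P2→Q gives 6>5]
(C,P,Z): not NE [P2→Q gives 5>4; P3→Y gives 9>7]
(C,Q,X): not NE [P1→B gives 8>3; P2→P gives 8>2; P3→Z gives 8>4]
(C,Q,Y): not NE [P1→A gives 8>6; P3→Z gives 8>7]
(C,Q,Z): not NE [P1→B gives 4>2]
(C,R,X): not NE [P1→A gives 4>1; P2→P gives 8>3; P3→Y gives 9>1]
(C,R,Y): not NE [P2→Q gives 6>2]
(C,R,Z): not NE [P1→A gives 3>0; P2→Q gives 5>1; P3→Y gives 9>5]

PSNE: ∅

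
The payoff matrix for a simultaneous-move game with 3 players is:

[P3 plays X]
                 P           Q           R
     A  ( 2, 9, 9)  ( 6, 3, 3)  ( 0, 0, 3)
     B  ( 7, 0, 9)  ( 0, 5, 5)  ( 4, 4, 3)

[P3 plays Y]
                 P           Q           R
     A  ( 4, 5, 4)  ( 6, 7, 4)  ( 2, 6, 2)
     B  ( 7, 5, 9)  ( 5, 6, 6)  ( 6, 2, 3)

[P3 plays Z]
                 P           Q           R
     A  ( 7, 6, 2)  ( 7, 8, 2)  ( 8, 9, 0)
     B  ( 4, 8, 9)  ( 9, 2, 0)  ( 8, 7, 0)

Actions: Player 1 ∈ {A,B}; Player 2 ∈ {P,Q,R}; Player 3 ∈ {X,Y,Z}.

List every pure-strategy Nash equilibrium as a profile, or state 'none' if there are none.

(A,P,X): not NE [P1→B gives 7>2]
(A,P,Y): not NE [P1→B gives 7>4; P2→Q gives 7>5; P3→X gives 9>4]
(A,P,Z): not NE [P2→R gives 9>6; P3→X gives 9>2]
(A,Q,X): not NE [P2→P gives 9>3; P3→Y gives 4>3]
(A,Q,Y): NE
(A,Q,Z): not NE [P1→B gives 9>7; P2→R gives 9>8; P3→Y gives 4>2]
(A,R,X): not NE [P1→B gives 4>0; P2→P gives 9>0]
(A,R,Y): not NE [P1→B gives 6>2; P2→Q gives 7>6; P3→X gives 3>2]
(A,R,Z): not NE [P3→X gives 3>0]
(B,P,X): not NE [P2→Q gives 5>0]
(B,P,Y): not NE [P2→Q gives 6>5]
(B,P,Z): not NE [P1→A gives 7>4]
(B,Q,X): not NE [P1→A gives 6>0; P3→Y gives 6>5]
(B,Q,Y): not NE [P1→A gives 6>5]
(B,Q,Z): not NE [P2→P gives 8>2; P3→Y gives 6>0]
(B,R,X): not NE [P2→Q gives 5>4]
(B,R,Y): not NE [P2→Q gives 6>2]
(B,R,Z): not NE [P2→P gives 8>7; P3→Y gives 3>0]

Nash profiles: (A,Q,Y)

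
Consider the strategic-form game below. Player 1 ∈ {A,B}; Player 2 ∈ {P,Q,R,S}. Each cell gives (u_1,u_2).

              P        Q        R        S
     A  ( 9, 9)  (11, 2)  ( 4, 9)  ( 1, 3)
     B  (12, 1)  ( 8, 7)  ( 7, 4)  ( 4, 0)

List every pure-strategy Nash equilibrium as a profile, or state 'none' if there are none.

(A,P): not NE [P1→B gives 12>9]
(A,Q): not NE [P2→R gives 9>2]
(A,R): not NE [P1→B gives 7>4]
(A,S): not NE [P1→B gives 4>1; P2→R gives 9>3]
(B,P): not NE [P2→Q gives 7>1]
(B,Q): not NE [P1→A gives 11>8]
(B,R): not NE [P2→Q gives 7>4]
(B,S): not NE [P2→Q gives 7>0]

Equilibria: none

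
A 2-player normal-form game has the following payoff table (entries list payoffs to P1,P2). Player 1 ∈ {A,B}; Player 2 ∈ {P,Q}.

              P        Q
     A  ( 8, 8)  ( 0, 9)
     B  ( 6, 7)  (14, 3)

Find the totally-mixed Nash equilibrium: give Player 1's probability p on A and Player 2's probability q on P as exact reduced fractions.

p=4/5, q=7/8

P1 indiff ⇒ q·8+(1-q)·0 = q·6+(1-q)·14 ⇒ q(2) = (1-q)(14) ⇒ q = 7/8
P2 indiff ⇒ p·8+(1-p)·7 = p·9+(1-p)·3 ⇒ p(-1) = (1-p)(-4) ⇒ p = 4/5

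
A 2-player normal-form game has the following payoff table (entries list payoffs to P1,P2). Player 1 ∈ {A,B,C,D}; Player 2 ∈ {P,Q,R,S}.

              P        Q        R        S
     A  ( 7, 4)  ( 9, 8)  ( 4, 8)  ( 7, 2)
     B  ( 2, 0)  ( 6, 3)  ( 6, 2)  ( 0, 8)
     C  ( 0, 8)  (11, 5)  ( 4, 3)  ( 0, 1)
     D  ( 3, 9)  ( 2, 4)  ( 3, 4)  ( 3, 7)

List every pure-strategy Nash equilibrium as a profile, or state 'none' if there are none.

PSNE: ∅

(A,P): not NE [P2→R gives 8>4]
(A,Q): not NE [P1→C gives 11>9]
(A,R): not NE [P1→B gives 6>4]
(A,S): not NE [P2→R gives 8>2]
(B,P): not NE [P1→A gives 7>2; P2→S gives 8>0]
(B,Q): not NE [P1→C gives 11>6; P2→S gives 8>3]
(B,R): not NE [P2→S gives 8>2]
(B,S): not NE [P1→A gives 7>0]
(C,P): not NE [P1→A gives 7>0]
(C,Q): not NE [P2→P gives 8>5]
(C,R): not NE [P1→B gives 6>4; P2→P gives 8>3]
(C,S): not NE [P1→A gives 7>0; P2→P gives 8>1]
(D,P): not NE [P1→A gives 7>3]
(D,Q): not NE [P1→C gives 11>2; P2→P gives 9>4]
(D,R): not NE [P1→B gives 6>3; P2→P gives 9>4]
(D,S): not NE [P1→A gives 7>3; P2→P gives 9>7]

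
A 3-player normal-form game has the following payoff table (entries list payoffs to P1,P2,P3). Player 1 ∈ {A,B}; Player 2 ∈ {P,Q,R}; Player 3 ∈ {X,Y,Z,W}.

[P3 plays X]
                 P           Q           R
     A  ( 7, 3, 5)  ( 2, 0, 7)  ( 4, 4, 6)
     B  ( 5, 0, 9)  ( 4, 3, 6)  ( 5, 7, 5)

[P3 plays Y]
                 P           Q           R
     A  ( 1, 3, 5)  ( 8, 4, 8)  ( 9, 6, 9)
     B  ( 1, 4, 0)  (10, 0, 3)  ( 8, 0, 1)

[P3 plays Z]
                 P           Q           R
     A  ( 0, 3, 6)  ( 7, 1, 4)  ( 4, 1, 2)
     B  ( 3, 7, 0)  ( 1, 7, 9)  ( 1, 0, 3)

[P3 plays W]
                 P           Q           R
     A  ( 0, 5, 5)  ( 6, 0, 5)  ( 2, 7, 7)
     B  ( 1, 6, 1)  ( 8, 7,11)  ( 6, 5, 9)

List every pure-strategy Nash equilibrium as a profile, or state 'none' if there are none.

NE set: (A,R,Y), (B,Q,W)

(A,P,X): not NE [P2→R gives 4>3; P3→Z gives 6>5]
(A,P,Y): not NE [P2→R gives 6>3; P3→Z gives 6>5]
(A,P,Z): not NE [P1→B gives 3>0]
(A,P,W): not NE [P1→B gives 1>0; P2→R gives 7>5; P3→Z gives 6>5]
(A,Q,X): not NE [P1→B gives 4>2; P2→R gives 4>0; P3→Y gives 8>7]
(A,Q,Y): not NE [P1→B gives 10>8; P2→R gives 6>4]
(A,Q,Z): not NE [P2→P gives 3>1; P3→Y gives 8>4]
(A,Q,W): not NE [P1→B gives 8>6; P2→R gives 7>0; P3→Y gives 8>5]
(A,R,X): not NE [P1→B gives 5>4; P3→Y gives 9>6]
(A,R,Y): NE
(A,R,Z): not NE [P2→P gives 3>1; P3→Y gives 9>2]
(A,R,W): not NE [P1→B gives 6>2; P3→Y gives 9>7]
(B,P,X): not NE [P1→A gives 7>5; P2→R gives 7>0]
(B,P,Y): not NE [P3→X gives 9>0]
(B,P,Z): not NE [P3→X gives 9>0]
(B,P,W): not NE [P2→Q gives 7>6; P3→X gives 9>1]
(B,Q,X): not NE [P2→R gives 7>3; P3→W gives 11>6]
(B,Q,Y): not NE [P2→P gives 4>0; P3→W gives 11>3]
(B,Q,Z): not NE [P1→A gives 7>1; P3→W gives 11>9]
(B,Q,W): NE
(B,R,X): not NE [P3→W gives 9>5]
(B,R,Y): not NE [P1→A gives 9>8; P2→P gives 4>0; P3→W gives 9>1]
(B,R,Z): not NE [P1→A gives 4>1; P2→Q gives 7>0; P3→W gives 9>3]
(B,R,W): not NE [P2→Q gives 7>5]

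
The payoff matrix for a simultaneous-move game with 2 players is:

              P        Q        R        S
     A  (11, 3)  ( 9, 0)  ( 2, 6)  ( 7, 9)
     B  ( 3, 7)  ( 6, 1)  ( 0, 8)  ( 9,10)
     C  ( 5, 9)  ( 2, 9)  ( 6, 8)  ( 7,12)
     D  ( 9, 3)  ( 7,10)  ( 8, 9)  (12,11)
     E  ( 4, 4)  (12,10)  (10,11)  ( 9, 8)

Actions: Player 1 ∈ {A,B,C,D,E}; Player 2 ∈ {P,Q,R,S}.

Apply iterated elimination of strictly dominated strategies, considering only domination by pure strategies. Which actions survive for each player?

Survivors P1:{D,E} P2:{Q,R,S}

P1 drop B (D beats it: P:9>3 Q:7>6 R:8>0 S:12>9)
P1 drop C (D beats it: P:9>5 Q:7>2 R:8>6 S:12>7)
P2 drop P (R beats it: A:6>3 D:9>3 E:11>4)
P1 drop A (E beats it: Q:12>9 R:10>2 S:9>7)
P1→{D,E} P2→{Q,R,S}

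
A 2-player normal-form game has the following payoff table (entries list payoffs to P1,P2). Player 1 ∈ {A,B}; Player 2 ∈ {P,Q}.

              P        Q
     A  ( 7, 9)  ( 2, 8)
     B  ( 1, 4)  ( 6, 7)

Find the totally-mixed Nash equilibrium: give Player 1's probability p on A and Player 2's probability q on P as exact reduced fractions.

P1 indiff ⇒ q·7+(1-q)·2 = q·1+(1-q)·6 ⇒ q(6) = (1-q)(4) ⇒ q = 2/5
P2 indiff ⇒ p·9+(1-p)·4 = p·8+(1-p)·7 ⇒ p(1) = (1-p)(3) ⇒ p = 3/4

p=3/4, q=2/5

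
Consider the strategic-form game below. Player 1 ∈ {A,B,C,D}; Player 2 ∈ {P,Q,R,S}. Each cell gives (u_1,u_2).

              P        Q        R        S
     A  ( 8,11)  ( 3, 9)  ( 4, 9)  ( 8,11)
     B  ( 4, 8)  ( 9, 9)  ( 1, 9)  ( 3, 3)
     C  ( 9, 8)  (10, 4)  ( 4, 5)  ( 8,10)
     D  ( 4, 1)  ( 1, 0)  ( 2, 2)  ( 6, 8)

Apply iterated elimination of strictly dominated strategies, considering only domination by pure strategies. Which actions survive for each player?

Remaining: P1:{A,C} P2:{P,S}

P1 drop B (C beats it: P:9>4 Q:10>9 R:4>1 S:8>3)
P1 drop D (A beats it: P:8>4 Q:3>1 R:4>2 S:8>6)
P2 drop Q (P beats it: A:11>9 C:8>4)
P2 drop R (P beats it: A:11>9 C:8>5)
P1→{A,C} P2→{P,S}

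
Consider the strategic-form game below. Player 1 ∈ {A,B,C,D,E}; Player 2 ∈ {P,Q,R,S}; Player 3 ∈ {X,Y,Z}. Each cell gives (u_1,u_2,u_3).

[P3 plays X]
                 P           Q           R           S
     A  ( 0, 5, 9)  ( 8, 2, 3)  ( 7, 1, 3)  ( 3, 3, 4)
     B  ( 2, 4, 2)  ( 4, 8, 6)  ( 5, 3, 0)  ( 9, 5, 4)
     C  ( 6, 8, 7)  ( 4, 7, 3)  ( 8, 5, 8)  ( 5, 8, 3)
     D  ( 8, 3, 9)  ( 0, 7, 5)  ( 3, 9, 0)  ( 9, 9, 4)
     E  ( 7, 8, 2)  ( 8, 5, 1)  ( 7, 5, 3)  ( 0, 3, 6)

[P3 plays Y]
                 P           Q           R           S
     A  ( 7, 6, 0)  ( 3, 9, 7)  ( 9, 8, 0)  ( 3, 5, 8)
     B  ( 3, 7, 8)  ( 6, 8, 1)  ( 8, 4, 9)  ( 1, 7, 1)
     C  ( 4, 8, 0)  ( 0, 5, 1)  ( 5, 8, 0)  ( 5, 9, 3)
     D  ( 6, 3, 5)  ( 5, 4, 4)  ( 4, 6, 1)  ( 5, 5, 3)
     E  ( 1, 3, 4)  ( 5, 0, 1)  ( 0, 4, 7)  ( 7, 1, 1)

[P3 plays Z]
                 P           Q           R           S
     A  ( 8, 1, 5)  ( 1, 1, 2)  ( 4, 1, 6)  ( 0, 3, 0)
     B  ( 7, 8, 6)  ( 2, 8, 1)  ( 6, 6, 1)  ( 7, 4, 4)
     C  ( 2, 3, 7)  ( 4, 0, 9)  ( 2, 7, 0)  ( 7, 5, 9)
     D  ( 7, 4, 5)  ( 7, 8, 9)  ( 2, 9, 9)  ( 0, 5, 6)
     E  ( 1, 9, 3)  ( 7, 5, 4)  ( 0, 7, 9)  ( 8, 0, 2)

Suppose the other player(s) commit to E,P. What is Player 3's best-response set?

BR_3 = {Y}

u_3(X vs E,P) = 2
u_3(Y vs E,P) = 4
u_3(Z vs E,P) = 3
max payoff 4 at {Y}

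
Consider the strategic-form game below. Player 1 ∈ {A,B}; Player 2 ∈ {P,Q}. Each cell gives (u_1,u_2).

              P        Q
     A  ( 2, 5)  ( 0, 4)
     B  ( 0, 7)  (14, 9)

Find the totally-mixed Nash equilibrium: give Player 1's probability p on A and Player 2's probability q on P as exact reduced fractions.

p=2/3, q=7/8

P1 indiff ⇒ q·2+(1-q)·0 = q·0+(1-q)·14 ⇒ q(2) = (1-q)(14) ⇒ q = 7/8
P2 indiff ⇒ p·5+(1-p)·7 = p·4+(1-p)·9 ⇒ p(1) = (1-p)(2) ⇒ p = 2/3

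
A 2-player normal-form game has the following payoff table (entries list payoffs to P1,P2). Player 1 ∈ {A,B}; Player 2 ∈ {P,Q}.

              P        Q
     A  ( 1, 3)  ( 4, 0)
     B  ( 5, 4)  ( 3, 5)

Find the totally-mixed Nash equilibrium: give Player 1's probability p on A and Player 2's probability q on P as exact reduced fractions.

p=1/4, q=1/5

P1 indiff ⇒ q·1+(1-q)·4 = q·5+(1-q)·3 ⇒ q(-4) = (1-q)(-1) ⇒ q = 1/5
P2 indiff ⇒ p·3+(1-p)·4 = p·0+(1-p)·5 ⇒ p(3) = (1-p)(1) ⇒ p = 1/4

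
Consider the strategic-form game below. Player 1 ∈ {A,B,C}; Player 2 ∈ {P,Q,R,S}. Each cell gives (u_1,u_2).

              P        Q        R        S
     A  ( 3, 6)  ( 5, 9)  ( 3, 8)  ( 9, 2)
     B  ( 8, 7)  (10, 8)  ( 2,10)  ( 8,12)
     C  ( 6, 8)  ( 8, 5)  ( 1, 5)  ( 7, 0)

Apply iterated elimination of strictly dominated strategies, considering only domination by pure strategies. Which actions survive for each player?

IESDS → P1:{A,B} P2:{Q,R,S}

P1 drop C (B beats it: P:8>6 Q:10>8 R:2>1 S:8>7)
P2 drop P (Q beats it: A:9>6 B:8>7)
P1→{A,B} P2→{Q,R,S}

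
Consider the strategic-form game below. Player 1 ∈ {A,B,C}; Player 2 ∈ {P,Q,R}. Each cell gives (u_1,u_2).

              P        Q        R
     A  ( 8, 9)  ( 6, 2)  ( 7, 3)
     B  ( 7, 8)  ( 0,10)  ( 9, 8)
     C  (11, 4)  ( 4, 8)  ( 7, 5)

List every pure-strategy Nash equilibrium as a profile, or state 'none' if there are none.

(A,P): not NE [P1→C gives 11>8]
(A,Q): not NE [P2→P gives 9>2]
(A,R): not NE [P1→B gives 9>7; P2→P gives 9>3]
(B,P): not NE [P1→C gives 11>7; P2→Q gives 10>8]
(B,Q): not NE [P1→A gives 6>0]
(B,R): not NE [P2→Q gives 10>8]
(C,P): not NE [P2→Q gives 8>4]
(C,Q): not NE [P1→A gives 6>4]
(C,R): not NE [P1→B gives 9>7; P2→Q gives 8>5]

No pure NE.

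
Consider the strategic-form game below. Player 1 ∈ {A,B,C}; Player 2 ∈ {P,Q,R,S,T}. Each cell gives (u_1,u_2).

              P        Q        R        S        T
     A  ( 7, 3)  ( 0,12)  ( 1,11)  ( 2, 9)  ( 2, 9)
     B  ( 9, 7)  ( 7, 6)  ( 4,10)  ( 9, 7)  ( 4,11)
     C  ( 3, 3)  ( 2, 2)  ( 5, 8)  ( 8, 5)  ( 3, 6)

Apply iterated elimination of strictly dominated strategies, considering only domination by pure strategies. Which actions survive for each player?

IESDS → P1:{B,C} P2:{R,T}

P1 drop A (B beats it: P:9>7 Q:7>0 R:4>1 S:9>2 T:4>2)
P2 drop P (R beats it: B:10>7 C:8>3)
P2 drop Q (R beats it: B:10>6 C:8>2)
P2 drop S (R beats it: B:10>7 C:8>5)
P1→{B,C} P2→{R,T}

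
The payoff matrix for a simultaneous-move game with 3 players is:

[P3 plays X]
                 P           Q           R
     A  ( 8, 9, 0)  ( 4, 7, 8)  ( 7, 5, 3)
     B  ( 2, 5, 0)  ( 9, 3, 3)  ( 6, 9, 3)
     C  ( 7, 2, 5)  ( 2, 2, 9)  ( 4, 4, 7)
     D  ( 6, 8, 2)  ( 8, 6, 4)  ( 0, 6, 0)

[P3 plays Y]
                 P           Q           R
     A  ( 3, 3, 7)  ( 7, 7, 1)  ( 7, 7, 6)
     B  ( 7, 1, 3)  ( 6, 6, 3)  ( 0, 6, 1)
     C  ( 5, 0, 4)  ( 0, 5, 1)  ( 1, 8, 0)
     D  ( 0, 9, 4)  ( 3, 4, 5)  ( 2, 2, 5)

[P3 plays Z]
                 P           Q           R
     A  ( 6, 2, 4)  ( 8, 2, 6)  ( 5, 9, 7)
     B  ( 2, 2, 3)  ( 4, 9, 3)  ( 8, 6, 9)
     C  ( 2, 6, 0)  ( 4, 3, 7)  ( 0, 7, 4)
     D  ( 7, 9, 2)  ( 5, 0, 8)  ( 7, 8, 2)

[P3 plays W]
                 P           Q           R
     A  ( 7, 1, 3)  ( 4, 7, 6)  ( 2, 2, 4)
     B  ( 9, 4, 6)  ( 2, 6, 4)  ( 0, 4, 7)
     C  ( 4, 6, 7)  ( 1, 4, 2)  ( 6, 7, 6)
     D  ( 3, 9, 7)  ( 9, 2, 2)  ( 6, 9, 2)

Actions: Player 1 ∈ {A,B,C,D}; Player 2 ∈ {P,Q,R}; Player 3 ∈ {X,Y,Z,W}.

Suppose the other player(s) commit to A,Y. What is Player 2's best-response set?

argmax u_2 = {Q,R}

u_2(P vs A,Y) = 3
u_2(Q vs A,Y) = 7
u_2(R vs A,Y) = 7
max payoff 7 at {Q,R}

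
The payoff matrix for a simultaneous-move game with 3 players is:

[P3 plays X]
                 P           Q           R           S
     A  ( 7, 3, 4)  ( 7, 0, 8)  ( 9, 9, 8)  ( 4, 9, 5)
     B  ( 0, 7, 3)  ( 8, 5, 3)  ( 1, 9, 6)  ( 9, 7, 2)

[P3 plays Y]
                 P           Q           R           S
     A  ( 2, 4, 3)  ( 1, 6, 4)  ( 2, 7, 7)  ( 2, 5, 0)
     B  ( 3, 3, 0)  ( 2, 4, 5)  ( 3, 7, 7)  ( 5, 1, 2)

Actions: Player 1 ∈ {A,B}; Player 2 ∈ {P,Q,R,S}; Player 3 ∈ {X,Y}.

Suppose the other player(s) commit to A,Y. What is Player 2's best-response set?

BR_2 = {R}

u_2(P vs A,Y) = 4
u_2(Q vs A,Y) = 6
u_2(R vs A,Y) = 7
u_2(S vs A,Y) = 5
max payoff 7 at {R}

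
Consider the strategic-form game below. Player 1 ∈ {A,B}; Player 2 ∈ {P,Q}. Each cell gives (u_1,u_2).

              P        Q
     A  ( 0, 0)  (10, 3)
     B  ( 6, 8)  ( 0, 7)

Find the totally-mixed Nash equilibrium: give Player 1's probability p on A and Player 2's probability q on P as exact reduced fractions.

P1 indiff ⇒ q·0+(1-q)·10 = q·6+(1-q)·0 ⇒ q(-6) = (1-q)(-10) ⇒ q = 5/8
P2 indiff ⇒ p·0+(1-p)·8 = p·3+(1-p)·7 ⇒ p(-3) = (1-p)(-1) ⇒ p = 1/4

P1 mixes 1/4 on A; P2 mixes 5/8 on P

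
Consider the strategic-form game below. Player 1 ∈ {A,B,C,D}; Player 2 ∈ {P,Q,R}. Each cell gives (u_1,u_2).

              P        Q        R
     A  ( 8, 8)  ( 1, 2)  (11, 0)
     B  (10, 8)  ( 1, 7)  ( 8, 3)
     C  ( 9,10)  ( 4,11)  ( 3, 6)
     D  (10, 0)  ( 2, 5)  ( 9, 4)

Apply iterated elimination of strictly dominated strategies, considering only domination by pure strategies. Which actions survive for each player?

P2 drop R (Q beats it: A:2>0 B:7>3 C:11>6 D:5>4)
P1 drop A (C beats it: P:9>8 Q:4>1)
P1→{B,C,D} P2→{P,Q}

Remaining: P1:{B,C,D} P2:{P,Q}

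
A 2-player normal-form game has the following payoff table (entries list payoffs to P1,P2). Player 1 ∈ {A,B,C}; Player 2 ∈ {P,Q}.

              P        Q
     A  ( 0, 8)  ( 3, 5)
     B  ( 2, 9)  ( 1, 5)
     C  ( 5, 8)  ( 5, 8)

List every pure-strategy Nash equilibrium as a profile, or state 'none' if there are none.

(A,P): not NE [P1→C gives 5>0]
(A,Q): not NE [P1→C gives 5>3; P2→P gives 8>5]
(B,P): not NE [P1→C gives 5>2]
(B,Q): not NE [P1→C gives 5>1; P2→P gives 9>5]
(C,P): NE
(C,Q): NE

PSNE = {(C,P), (C,Q)}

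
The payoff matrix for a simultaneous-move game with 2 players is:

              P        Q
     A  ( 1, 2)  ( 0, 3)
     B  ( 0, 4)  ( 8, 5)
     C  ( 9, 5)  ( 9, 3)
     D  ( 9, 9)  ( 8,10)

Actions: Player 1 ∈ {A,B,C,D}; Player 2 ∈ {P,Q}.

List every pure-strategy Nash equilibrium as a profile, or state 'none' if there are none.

Nash profiles: (C,P)

(A,P): not NE [P1→D gives 9>1; P2→Q gives 3>2]
(A,Q): not NE [P1→C gives 9>0]
(B,P): not NE [P1→D gives 9>0; P2→Q gives 5>4]
(B,Q): not NE [P1→C gives 9>8]
(C,P): NE
(C,Q): not NE [P2→P gives 5>3]
(D,P): not NE [P2→Q gives 10>9]
(D,Q): not NE [P1→C gives 9>8]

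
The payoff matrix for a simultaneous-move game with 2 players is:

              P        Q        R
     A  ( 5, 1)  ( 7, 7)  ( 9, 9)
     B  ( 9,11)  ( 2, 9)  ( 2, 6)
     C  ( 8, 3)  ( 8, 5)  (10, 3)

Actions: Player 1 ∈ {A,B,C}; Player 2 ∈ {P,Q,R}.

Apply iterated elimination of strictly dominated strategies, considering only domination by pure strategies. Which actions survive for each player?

P1 drop A (C beats it: P:8>5 Q:8>7 R:10>9)
P2 drop R (Q beats it: B:9>6 C:5>3)
P1→{B,C} P2→{P,Q}

IESDS → P1:{B,C} P2:{P,Q}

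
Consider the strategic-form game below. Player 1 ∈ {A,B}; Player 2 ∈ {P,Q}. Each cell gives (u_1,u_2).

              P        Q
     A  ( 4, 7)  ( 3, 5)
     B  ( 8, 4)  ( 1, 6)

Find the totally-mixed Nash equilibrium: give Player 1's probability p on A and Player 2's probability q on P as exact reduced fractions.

p=1/2, q=1/3

P1 indiff ⇒ q·4+(1-q)·3 = q·8+(1-q)·1 ⇒ q(-4) = (1-q)(-2) ⇒ q = 1/3
P2 indiff ⇒ p·7+(1-p)·4 = p·5+(1-p)·6 ⇒ p(2) = (1-p)(2) ⇒ p = 1/2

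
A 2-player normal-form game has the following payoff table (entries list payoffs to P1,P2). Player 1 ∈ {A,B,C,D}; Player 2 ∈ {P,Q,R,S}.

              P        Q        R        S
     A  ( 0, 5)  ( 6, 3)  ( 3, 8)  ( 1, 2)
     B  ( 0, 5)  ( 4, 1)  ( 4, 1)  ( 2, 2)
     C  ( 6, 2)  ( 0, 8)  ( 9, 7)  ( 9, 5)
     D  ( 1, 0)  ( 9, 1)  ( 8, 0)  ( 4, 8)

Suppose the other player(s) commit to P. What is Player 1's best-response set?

u_1(A vs P) = 0
u_1(B vs P) = 0
u_1(C vs P) = 6
u_1(D vs P) = 1
max payoff 6 at {C}

argmax u_1 = {C}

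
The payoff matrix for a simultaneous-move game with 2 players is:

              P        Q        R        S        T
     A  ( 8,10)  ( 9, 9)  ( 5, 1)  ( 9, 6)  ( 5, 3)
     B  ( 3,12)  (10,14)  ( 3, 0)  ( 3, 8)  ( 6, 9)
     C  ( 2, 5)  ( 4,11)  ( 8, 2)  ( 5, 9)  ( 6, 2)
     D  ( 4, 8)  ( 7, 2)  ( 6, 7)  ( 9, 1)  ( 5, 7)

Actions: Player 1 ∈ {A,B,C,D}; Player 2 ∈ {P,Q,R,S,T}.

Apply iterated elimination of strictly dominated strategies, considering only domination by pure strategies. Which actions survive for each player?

IESDS → P1:{A,B} P2:{P,Q}

P2 drop R (P beats it: A:10>1 B:12>0 C:5>2 D:8>7)
P2 drop S (Q beats it: A:9>6 B:14>8 C:11>9 D:2>1)
P2 drop T (P beats it: A:10>3 B:12>9 C:5>2 D:8>7)
P1 drop C (A beats it: P:8>2 Q:9>4)
P1 drop D (A beats it: P:8>4 Q:9>7)
P1→{A,B} P2→{P,Q}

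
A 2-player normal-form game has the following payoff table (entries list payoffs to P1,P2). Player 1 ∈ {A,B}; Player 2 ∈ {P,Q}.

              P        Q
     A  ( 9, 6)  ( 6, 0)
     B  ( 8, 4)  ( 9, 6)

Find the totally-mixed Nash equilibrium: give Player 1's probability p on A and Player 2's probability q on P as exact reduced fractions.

P1 indiff ⇒ q·9+(1-q)·6 = q·8+(1-q)·9 ⇒ q(1) = (1-q)(3) ⇒ q = 3/4
P2 indiff ⇒ p·6+(1-p)·4 = p·0+(1-p)·6 ⇒ p(6) = (1-p)(2) ⇒ p = 1/4

(p,q) = (1/4, 3/4)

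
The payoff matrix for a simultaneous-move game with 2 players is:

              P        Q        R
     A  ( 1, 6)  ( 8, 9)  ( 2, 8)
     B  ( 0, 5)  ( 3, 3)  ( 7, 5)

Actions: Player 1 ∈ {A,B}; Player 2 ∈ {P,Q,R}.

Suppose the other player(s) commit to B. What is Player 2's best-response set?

u_2(P vs B) = 5
u_2(Q vs B) = 3
u_2(R vs B) = 5
max payoff 5 at {P,R}

argmax u_2 = {P,R}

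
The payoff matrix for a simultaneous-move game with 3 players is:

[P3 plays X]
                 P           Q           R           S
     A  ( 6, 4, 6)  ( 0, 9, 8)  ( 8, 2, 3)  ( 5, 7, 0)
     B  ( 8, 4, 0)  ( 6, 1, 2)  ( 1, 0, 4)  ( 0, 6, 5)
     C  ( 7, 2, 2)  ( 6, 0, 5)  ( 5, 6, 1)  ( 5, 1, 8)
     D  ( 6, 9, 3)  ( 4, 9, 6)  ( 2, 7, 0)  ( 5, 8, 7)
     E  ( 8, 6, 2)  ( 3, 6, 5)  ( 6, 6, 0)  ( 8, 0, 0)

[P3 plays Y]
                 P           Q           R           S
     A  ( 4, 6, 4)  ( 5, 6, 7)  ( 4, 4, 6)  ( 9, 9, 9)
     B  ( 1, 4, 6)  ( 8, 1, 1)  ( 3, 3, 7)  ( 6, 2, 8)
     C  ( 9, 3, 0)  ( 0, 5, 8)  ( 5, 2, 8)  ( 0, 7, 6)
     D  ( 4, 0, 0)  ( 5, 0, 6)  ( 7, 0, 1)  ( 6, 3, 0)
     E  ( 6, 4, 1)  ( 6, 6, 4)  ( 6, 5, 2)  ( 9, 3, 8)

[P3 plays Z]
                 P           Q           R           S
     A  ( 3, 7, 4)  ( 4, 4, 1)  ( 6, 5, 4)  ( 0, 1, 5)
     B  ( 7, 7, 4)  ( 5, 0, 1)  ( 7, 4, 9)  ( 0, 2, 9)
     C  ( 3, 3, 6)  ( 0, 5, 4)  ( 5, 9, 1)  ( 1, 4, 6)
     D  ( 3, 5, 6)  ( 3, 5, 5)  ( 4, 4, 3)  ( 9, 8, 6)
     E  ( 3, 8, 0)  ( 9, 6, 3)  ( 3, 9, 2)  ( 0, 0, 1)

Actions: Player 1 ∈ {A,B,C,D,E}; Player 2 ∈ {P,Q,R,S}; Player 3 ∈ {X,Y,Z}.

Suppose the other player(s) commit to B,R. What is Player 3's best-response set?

BR_3 = {Z}

u_3(X vs B,R) = 4
u_3(Y vs B,R) = 7
u_3(Z vs B,R) = 9
max payoff 9 at {Z}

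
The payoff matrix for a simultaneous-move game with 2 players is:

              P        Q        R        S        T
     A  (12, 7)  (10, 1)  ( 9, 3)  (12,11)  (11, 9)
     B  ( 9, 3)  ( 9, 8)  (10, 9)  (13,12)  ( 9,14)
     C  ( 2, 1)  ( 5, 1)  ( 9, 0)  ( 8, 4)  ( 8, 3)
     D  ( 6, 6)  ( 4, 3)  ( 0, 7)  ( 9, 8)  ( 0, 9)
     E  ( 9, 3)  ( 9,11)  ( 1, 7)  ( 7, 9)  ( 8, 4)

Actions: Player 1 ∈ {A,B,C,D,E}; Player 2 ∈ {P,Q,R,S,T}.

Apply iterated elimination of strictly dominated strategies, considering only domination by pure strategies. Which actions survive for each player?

P1 drop C (B beats it: P:9>2 Q:9>5 R:10>9 S:13>8 T:9>8)
P1 drop D (A beats it: P:12>6 Q:10>4 R:9>0 S:12>9 T:11>0)
P1 drop E (A beats it: P:12>9 Q:10>9 R:9>1 S:12>7 T:11>8)
P2 drop P (S beats it: A:11>7 B:12>3)
P2 drop Q (R beats it: A:3>1 B:9>8)
P2 drop R (S beats it: A:11>3 B:12>9)
P1→{A,B} P2→{S,T}

Survivors P1:{A,B} P2:{S,T}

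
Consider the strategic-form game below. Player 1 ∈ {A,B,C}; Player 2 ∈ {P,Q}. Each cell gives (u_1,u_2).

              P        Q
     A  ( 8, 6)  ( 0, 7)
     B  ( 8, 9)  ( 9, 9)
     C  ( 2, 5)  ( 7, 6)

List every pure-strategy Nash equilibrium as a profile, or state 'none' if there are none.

(A,P): not NE [P2→Q gives 7>6]
(A,Q): not NE [P1→B gives 9>0]
(B,P): NE
(B,Q): NE
(C,P): not NE [P1→B gives 8>2; P2→Q gives 6>5]
(C,Q): not NE [P1→B gives 9>7]

PSNE = {(B,P), (B,Q)}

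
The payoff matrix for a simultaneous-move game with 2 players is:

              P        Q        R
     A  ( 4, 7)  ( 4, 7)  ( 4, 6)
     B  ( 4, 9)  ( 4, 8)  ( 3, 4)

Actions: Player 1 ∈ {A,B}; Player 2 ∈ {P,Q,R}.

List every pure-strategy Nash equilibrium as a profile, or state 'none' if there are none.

PSNE = {(A,P), (A,Q), (B,P)}

(A,P): NE
(A,Q): NE
(A,R): not NE [P2→Q gives 7>6]
(B,P): NE
(B,Q): not NE [P2→P gives 9>8]
(B,R): not NE [P1→A gives 4>3; P2→P gives 9>4]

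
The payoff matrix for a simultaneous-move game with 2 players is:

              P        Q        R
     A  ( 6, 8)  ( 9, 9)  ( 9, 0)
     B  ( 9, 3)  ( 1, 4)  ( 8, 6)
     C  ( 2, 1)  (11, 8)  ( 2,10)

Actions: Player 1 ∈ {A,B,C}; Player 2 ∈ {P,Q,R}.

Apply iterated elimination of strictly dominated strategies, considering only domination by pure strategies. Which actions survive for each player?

Remaining: P1:{A,C} P2:{Q,R}

P2 drop P (Q beats it: A:9>8 B:4>3 C:8>1)
P1 drop B (A beats it: Q:9>1 R:9>8)
P1→{A,C} P2→{Q,R}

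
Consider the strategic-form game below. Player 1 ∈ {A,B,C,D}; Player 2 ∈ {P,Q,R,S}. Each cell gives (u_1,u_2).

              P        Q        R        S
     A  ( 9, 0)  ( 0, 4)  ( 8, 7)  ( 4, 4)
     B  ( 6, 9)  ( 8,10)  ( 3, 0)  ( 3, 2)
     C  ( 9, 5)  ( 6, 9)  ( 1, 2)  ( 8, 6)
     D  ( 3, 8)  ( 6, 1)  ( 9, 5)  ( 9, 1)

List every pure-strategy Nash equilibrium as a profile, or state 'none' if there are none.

(A,P): not NE [P2→R gives 7>0]
(A,Q): not NE [P1→B gives 8>0; P2→R gives 7>4]
(A,R): not NE [P1→D gives 9>8]
(A,S): not NE [P1→D gives 9>4; P2→R gives 7>4]
(B,P): not NE [P1→C gives 9>6; P2→Q gives 10>9]
(B,Q): NE
(B,R): not NE [P1→D gives 9>3; P2→Q gives 10>0]
(B,S): not NE [P1→D gives 9>3; P2→Q gives 10>2]
(C,P): not NE [P2→Q gives 9>5]
(C,Q): not NE [P1→B gives 8>6]
(C,R): not NE [P1→D gives 9>1; P2→Q gives 9>2]
(C,S): not NE [P1→D gives 9>8; P2→Q gives 9>6]
(D,P): not NE [P1→C gives 9>3]
(D,Q): not NE [P1→B gives 8>6; P2→P gives 8>1]
(D,R): not NE [P2→P gives 8>5]
(D,S): not NE [P2→P gives 8>1]

Nash profiles: (B,Q)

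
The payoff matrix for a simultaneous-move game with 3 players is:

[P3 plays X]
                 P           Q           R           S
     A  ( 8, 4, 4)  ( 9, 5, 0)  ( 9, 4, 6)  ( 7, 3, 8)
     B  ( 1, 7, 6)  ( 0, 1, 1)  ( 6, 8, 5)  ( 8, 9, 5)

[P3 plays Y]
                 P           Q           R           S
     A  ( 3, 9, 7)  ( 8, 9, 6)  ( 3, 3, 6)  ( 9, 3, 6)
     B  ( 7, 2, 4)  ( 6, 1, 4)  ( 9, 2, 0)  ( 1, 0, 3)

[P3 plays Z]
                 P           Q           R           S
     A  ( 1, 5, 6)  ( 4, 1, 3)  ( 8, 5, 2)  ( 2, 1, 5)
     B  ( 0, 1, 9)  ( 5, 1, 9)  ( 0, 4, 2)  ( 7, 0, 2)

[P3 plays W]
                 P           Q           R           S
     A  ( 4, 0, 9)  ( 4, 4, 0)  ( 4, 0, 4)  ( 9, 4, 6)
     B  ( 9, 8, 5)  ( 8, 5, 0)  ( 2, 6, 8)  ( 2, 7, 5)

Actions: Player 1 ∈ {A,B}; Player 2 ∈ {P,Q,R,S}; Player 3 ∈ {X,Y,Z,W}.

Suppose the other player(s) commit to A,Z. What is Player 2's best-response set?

u_2(P vs A,Z) = 5
u_2(Q vs A,Z) = 1
u_2(R vs A,Z) = 5
u_2(S vs A,Z) = 1
max payoff 5 at {P,R}

BR_2 = {P,R}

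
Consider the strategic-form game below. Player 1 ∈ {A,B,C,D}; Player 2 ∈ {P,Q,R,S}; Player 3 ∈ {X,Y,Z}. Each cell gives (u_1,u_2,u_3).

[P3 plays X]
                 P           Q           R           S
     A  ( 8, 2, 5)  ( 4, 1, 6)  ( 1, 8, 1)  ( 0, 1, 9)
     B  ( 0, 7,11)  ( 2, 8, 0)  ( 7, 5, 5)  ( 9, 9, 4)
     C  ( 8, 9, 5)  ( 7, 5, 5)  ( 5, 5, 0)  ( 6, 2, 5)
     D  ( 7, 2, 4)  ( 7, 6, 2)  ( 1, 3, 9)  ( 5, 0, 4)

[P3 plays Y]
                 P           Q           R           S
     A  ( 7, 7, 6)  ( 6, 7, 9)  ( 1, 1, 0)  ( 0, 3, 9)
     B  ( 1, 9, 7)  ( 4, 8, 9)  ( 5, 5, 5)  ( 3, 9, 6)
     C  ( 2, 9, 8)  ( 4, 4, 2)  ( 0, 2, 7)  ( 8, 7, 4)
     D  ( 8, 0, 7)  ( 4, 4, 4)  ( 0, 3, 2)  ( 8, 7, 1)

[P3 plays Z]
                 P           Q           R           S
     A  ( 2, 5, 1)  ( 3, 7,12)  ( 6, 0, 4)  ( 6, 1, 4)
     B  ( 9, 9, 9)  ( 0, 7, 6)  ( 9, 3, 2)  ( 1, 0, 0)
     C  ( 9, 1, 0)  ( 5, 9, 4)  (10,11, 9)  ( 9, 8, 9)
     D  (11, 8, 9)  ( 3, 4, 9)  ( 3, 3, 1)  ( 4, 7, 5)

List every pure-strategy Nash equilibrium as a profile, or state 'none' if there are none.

(A,P,X): not NE [P2→R gives 8>2; P3→Y gives 6>5]
(A,P,Y): not NE [P1→D gives 8>7]
(A,P,Z): not NE [P1→D gives 11>2; P2→Q gives 7>5; P3→Y gives 6>1]
(A,Q,X): not NE [P1→D gives 7>4; P2→R gives 8>1; P3→Z gives 12>6]
(A,Q,Y): not NE [P3→Z gives 12>9]
(A,Q,Z): not NE [P1→C gives 5>3]
(A,R,X): not NE [P1→B gives 7>1; P3→Z gives 4>1]
(A,R,Y): not NE [P1→B gives 5>1; P2→Q gives 7>1; P3→Z gives 4>0]
(A,R,Z): not NE [P1→C gives 10>6; P2→Q gives 7>0]
(A,S,X): not NE [P1→B gives 9>0; P2→R gives 8>1]
(A,S,Y): not NE [P1→D gives 8>0; P2→Q gives 7>3]
(A,S,Z): not NE [P1→C gives 9>6; P2→Q gives 7>1; P3→Y gives 9>4]
(B,P,X): not NE [P1→C gives 8>0; P2→S gives 9>7]
(B,P,Y): not NE [P1→D gives 8>1; P3→X gives 11>7]
(B,P,Z): not NE [P1→D gives 11>9; P3→X gives 11>9]
(B,Q,X): not NE [P1→D gives 7>2; P2→S gives 9>8; P3→Y gives 9>0]
(B,Q,Y): not NE [P1→A gives 6>4; P2→S gives 9>8]
(B,Q,Z): not NE [P1→C gives 5>0; P2→P gives 9>7; P3→Y gives 9>6]
(B,R,X): not NE [P2→S gives 9>5]
(B,R,Y): not NE [P2→S gives 9>5]
(B,R,Z): not NE [P1→C gives 10>9; P2→P gives 9>3; P3→Y gives 5>2]
(B,S,X): not NE [P3→Y gives 6>4]
(B,S,Y): not NE [P1→D gives 8>3]
(B,S,Z): not NE [P1→C gives 9>1; P2→P gives 9>0; P3→Y gives 6>0]
(C,P,X): not NE [P3→Y gives 8>5]
(C,P,Y): not NE [P1→D gives 8>2]
(C,P,Z): not NE [P1→D gives 11>9; P2→R gives 11>1; P3→Y gives 8>0]
(C,Q,X): not NE [P2→P gives 9>5]
(C,Q,Y): not NE [P1→A gives 6>4; P2→P gives 9>4; P3→X gives 5>2]
(C,Q,Z): not NE [P2→R gives 11>9; P3→X gives 5>4]
(C,R,X): not NE [P1→B gives 7>5; P2→P gives 9>5; P3→Z gives 9>0]
(C,R,Y): not NE [P1→B gives 5>0; P2→P gives 9>2; P3→Z gives 9>7]
(C,R,Z): NE
(C,S,X): not NE [P1→B gives 9>6; P2→P gives 9>2; P3→Z gives 9>5]
(C,S,Y): not NE [P2→P gives 9>7; P3→Z gives 9>4]
(C,S,Z): not NE [P2→R gives 11>8]
(D,P,X): not NE [P1→C gives 8>7; P2→Q gives 6>2; P3→Z gives 9>4]
(D,P,Y): not NE [P2→S gives 7>0; P3→Z gives 9>7]
(D,P,Z): NE
(D,Q,X): not NE [P3→Z gives 9>2]
(D,Q,Y): not NE [P1→A gives 6>4; P2→S gives 7>4; P3→Z gives 9>4]
(D,Q,Z): not NE [P1→C gives 5>3; P2→P gives 8>4]
(D,R,X): not NE [P1→B gives 7>1; P2→Q gives 6>3]
(D,R,Y): not NE [P1→B gives 5>0; P2→S gives 7>3; P3→X gives 9>2]
(D,R,Z): not NE [P1→C gives 10>3; P2→P gives 8>3; P3→X gives 9>1]
(D,S,X): not NE [P1→B gives 9>5; P2→Q gives 6>0; P3→Z gives 5>4]
(D,S,Y): not NE [P3→Z gives 5>1]
(D,S,Z): not NE [P1→C gives 9>4; P2→P gives 8>7]

PSNE = {(C,R,Z), (D,P,Z)}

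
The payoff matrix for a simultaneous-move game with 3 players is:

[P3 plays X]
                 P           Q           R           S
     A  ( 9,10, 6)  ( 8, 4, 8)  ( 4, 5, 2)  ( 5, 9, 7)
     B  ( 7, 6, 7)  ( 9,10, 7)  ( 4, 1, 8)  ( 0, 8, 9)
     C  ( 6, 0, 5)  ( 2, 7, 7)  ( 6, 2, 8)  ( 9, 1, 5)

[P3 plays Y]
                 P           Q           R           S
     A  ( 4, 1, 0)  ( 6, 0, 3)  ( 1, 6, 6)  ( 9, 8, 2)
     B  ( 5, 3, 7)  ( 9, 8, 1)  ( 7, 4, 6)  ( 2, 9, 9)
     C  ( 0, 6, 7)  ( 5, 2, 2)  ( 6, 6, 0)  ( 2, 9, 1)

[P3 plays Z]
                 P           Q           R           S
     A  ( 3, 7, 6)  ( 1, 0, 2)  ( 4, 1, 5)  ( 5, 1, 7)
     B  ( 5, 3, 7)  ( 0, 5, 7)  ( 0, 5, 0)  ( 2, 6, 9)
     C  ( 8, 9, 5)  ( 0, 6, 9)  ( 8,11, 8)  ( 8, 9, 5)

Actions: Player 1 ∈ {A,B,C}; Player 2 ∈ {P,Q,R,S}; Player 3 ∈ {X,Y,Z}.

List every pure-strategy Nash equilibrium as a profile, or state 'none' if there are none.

(A,P,X): NE
(A,P,Y): not NE [P1→B gives 5>4; P2→S gives 8>1; P3→Z gives 6>0]
(A,P,Z): not NE [P1→C gives 8>3]
(A,Q,X): not NE [P1→B gives 9>8; P2→P gives 10>4]
(A,Q,Y): not NE [P1→B gives 9>6; P2→S gives 8>0; P3→X gives 8>3]
(A,Q,Z): not NE [P2→P gives 7>0; P3→X gives 8>2]
(A,R,X): not NE [P1→C gives 6>4; P2→P gives 10>5; P3→Y gives 6>2]
(A,R,Y): not NE [P1→B gives 7>1; P2→S gives 8>6]
(A,R,Z): not NE [P1→C gives 8>4; P2→P gives 7>1; P3→Y gives 6>5]
(A,S,X): not NE [P1→C gives 9>5; P2→P gives 10>9]
(A,S,Y): not NE [P3→Z gives 7>2]
(A,S,Z): not NE [P1→C gives 8>5; P2→P gives 7>1]
(B,P,X): not NE [P1→A gives 9>7; P2→Q gives 10>6]
(B,P,Y): not NE [P2→S gives 9>3]
(B,P,Z): not NE [P1→C gives 8>5; P2→S gives 6>3]
(B,Q,X): NE
(B,Q,Y): not NE [P2→S gives 9>8; P3→Z gives 7>1]
(B,Q,Z): not NE [P1→A gives 1>0; P2→S gives 6>5]
(B,R,X): not NE [P1→C gives 6>4; P2→Q gives 10>1]
(B,R,Y): not NE [P2→S gives 9>4; P3→X gives 8>6]
(B,R,Z): not NE [P1→C gives 8>0; P2→S gives 6>5; P3→X gives 8>0]
(B,S,X): not NE [P1→C gives 9>0; P2→Q gives 10>8]
(B,S,Y): not NE [P1→A gives 9>2]
(B,S,Z): not NE [P1→C gives 8>2]
(C,P,X): not NE [P1→A gives 9>6; P2→Q gives 7>0; P3→Y gives 7>5]
(C,P,Y): not NE [P1→B gives 5>0; P2→S gives 9>6]
(C,P,Z): not NE [P2→R gives 11>9; P3→Y gives 7>5]
(C,Q,X): not NE [P1→B gives 9>2; P3→Z gives 9>7]
(C,Q,Y): not NE [P1→B gives 9>5; P2→S gives 9>2; P3→Z gives 9>2]
(C,Q,Z): not NE [P1→A gives 1>0; P2→R gives 11>6]
(C,R,X): not NE [P2→Q gives 7>2]
(C,R,Y): not NE [P1→B gives 7>6; P2→S gives 9>6; P3→Z gives 8>0]
(C,R,Z): NE
(C,S,X): not NE [P2→Q gives 7>1]
(C,S,Y): not NE [P1→A gives 9>2; P3→Z gives 5>1]
(C,S,Z): not NE [P2→R gives 11>9]

Nash profiles: (A,P,X), (B,Q,X), (C,R,Z)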